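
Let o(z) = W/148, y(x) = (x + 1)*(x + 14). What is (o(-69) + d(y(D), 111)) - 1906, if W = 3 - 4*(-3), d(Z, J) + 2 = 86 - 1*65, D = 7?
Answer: -279261/148 ≈ -1886.9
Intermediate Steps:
y(x) = (1 + x)*(14 + x)
d(Z, J) = 19 (d(Z, J) = -2 + (86 - 1*65) = -2 + (86 - 65) = -2 + 21 = 19)
W = 15 (W = 3 + 12 = 15)
o(z) = 15/148
(o(-69) + d(y(D), 111)) - 1906 = (15/148 + 19) - 1906 = 2827/148 - 1906 = -279261/148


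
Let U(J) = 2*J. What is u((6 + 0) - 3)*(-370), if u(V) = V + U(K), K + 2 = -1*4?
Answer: 3330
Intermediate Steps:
K = -6 (K = -2 - 1*4 = -2 - 4 = -6)
u(V) = -12 + V (u(V) = V + 2*(-6) = V - 12 = -12 + V)
u((6 + 0) - 3)*(-370) = (-12 + ((6 + 0) - 3))*(-370) = (-12 + (6 - 3))*(-370) = (-12 + 3)*(-370) = -9*(-370) = 3330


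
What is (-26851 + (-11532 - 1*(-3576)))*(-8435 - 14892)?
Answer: 811942889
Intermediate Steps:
(-26851 + (-11532 - 1*(-3576)))*(-8435 - 14892) = (-26851 + (-11532 + 3576))*(-23327) = (-26851 - 7956)*(-23327) = -34807*(-23327) = 811942889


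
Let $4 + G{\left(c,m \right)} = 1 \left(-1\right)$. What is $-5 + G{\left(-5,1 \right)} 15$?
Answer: $-80$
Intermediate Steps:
$G{\left(c,m \right)} = -5$ ($G{\left(c,m \right)} = -4 + 1 \left(-1\right) = -4 - 1 = -5$)
$-5 + G{\left(-5,1 \right)} 15 = -5 - 75 = -80$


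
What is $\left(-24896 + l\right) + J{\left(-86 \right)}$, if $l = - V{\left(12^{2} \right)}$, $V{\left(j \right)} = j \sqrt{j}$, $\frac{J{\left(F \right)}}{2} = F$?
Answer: $-26796$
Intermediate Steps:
$J{\left(F \right)} = 2 F$
$V{\left(j \right)} = j^{\frac{3}{2}}$
$l = -1728$ ($l = - \left(12^{2}\right)^{\frac{3}{2}} = - 144^{\frac{3}{2}} = \left(-1\right) 1728 = -1728$)
$\left(-24896 + l\right) + J{\left(-86 \right)} = \left(-24896 - 1728\right) + 2 \left(-86\right) = -26624 - 172 = -26796$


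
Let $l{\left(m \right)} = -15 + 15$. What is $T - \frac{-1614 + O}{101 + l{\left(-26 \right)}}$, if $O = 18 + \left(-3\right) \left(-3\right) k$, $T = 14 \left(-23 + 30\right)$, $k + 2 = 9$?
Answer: $\frac{11431}{101} \approx 113.18$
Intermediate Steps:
$k = 7$ ($k = -2 + 9 = 7$)
$l{\left(m \right)} = 0$
$T = 98$ ($T = 14 \cdot 7 = 98$)
$O = 81$ ($O = 18 + \left(-3\right) \left(-3\right) 7 = 18 + 9 \cdot 7 = 18 + 63 = 81$)
$T - \frac{-1614 + O}{101 + l{\left(-26 \right)}} = 98 - \frac{-1614 + 81}{101 + 0} = 98 - - \frac{1533}{101} = 98 + \frac{1533}{101} = \frac{11431}{101}$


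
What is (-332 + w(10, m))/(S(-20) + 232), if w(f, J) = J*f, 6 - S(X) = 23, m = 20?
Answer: -132/215 ≈ -0.61395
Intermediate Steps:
S(X) = -17 (S(X) = 6 - 1*23 = 6 - 23 = -17)
(-332 + w(10, m))/(S(-20) + 232) = (-332 + 20*10)/(-17 + 232) = (-332 + 200)/215 = -132*1/215 = -132/215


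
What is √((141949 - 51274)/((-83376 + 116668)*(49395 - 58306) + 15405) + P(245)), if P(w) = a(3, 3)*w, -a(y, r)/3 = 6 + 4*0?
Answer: 3*I*√43120487762039470535/296649607 ≈ 66.408*I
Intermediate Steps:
a(y, r) = -18 (a(y, r) = -3*(6 + 4*0) = -3*(6 + 0) = -3*6 = -18)
P(w) = -18*w
√((141949 - 51274)/((-83376 + 116668)*(49395 - 58306) + 15405) + P(245)) = √((141949 - 51274)/((-83376 + 116668)*(49395 - 58306) + 15405) - 18*245) = √(90675/(33292*(-8911) + 15405) - 4410) = √(90675/(-296665012 + 15405) - 4410) = √(90675/(-296649607) - 4410) = √(90675*(-1/296649607) - 4410) = √(-90675/296649607 - 4410) = √(-1308224857545/296649607) = 3*I*√43120487762039470535/296649607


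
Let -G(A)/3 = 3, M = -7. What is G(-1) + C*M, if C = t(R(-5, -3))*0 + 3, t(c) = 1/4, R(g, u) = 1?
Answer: -30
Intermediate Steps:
G(A) = -9 (G(A) = -3*3 = -9)
t(c) = ¼
C = 3 (C = (¼)*0 + 3 = 0 + 3 = 3)
G(-1) + C*M = -9 + 3*(-7) = -9 - 21 = -30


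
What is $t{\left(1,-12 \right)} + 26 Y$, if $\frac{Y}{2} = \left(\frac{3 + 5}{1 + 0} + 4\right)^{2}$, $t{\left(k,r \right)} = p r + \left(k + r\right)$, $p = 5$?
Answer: $7417$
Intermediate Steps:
$t{\left(k,r \right)} = k + 6 r$ ($t{\left(k,r \right)} = 5 r + \left(k + r\right) = k + 6 r$)
$Y = 288$ ($Y = 2 \left(\frac{3 + 5}{1 + 0} + 4\right)^{2} = 2 \left(\frac{8}{1} + 4\right)^{2} = 2 \left(8 \cdot 1 + 4\right)^{2} = 2 \left(8 + 4\right)^{2} = 2 \cdot 12^{2} = 2 \cdot 144 = 288$)
$t{\left(1,-12 \right)} + 26 Y = \left(1 + 6 \left(-12\right)\right) + 26 \cdot 288 = \left(1 - 72\right) + 7488 = -71 + 7488 = 7417$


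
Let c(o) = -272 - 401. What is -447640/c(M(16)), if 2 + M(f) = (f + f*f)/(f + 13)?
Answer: 447640/673 ≈ 665.14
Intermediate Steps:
M(f) = -2 + (f + f²)/(13 + f) (M(f) = -2 + (f + f*f)/(f + 13) = -2 + (f + f²)/(13 + f))
c(o) = -673
-447640/c(M(16)) = -447640/(-673) = -447640*(-1/673) = 447640/673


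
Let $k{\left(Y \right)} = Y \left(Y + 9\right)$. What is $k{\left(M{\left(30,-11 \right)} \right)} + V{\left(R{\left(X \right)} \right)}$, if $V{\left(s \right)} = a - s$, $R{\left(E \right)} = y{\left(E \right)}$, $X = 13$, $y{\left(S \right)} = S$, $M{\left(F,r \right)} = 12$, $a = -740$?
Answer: $-501$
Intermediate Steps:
$R{\left(E \right)} = E$
$k{\left(Y \right)} = Y \left(9 + Y\right)$
$V{\left(s \right)} = -740 - s$
$k{\left(M{\left(30,-11 \right)} \right)} + V{\left(R{\left(X \right)} \right)} = 12 \left(9 + 12\right) - 753 = 12 \cdot 21 - 753 = 252 - 753 = -501$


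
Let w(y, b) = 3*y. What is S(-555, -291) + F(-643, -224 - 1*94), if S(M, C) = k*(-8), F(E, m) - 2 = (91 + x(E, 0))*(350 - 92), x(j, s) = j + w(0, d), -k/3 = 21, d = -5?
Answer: -141910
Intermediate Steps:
k = -63 (k = -3*21 = -63)
x(j, s) = j (x(j, s) = j + 3*0 = j + 0 = j)
F(E, m) = 23480 + 258*E (F(E, m) = 2 + (91 + E)*(350 - 92) = 2 + (91 + E)*258 = 2 + (23478 + 258*E) = 23480 + 258*E)
S(M, C) = 504 (S(M, C) = -63*(-8) = 504)
S(-555, -291) + F(-643, -224 - 1*94) = 504 + (23480 + 258*(-643)) = 504 + (23480 - 165894) = 504 - 142414 = -141910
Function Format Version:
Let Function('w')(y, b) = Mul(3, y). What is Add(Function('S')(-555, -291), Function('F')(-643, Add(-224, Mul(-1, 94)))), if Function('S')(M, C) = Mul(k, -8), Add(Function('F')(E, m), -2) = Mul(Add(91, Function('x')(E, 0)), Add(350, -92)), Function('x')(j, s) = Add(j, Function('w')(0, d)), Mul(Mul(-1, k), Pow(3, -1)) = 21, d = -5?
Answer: -141910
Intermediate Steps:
k = -63 (k = Mul(-3, 21) = -63)
Function('x')(j, s) = j (Function('x')(j, s) = Add(j, Mul(3, 0)) = Add(j, 0) = j)
Function('F')(E, m) = Add(23480, Mul(258, E)) (Function('F')(E, m) = Add(2, Mul(Add(91, E), Add(350, -92))) = Add(2, Mul(Add(91, E), 258)) = Add(2, Add(23478, Mul(258, E))) = Add(23480, Mul(258, E)))
Function('S')(M, C) = 504 (Function('S')(M, C) = Mul(-63, -8) = 504)
Add(Function('S')(-555, -291), Function('F')(-643, Add(-224, Mul(-1, 94)))) = Add(504, Add(23480, Mul(258, -643))) = Add(504, Add(23480, -165894)) = Add(504, -142414) = -141910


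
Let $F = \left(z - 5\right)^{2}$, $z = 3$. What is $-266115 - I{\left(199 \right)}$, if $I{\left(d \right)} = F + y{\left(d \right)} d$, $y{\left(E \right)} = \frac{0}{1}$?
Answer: $-266119$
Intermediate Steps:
$y{\left(E \right)} = 0$ ($y{\left(E \right)} = 0 \cdot 1 = 0$)
$F = 4$ ($F = \left(3 - 5\right)^{2} = \left(-2\right)^{2} = 4$)
$I{\left(d \right)} = 4$ ($I{\left(d \right)} = 4 + 0 d = 4 + 0 = 4$)
$-266115 - I{\left(199 \right)} = -266115 - 4 = -266119$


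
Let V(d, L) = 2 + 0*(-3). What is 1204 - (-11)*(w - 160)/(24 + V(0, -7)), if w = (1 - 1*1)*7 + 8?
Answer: 14816/13 ≈ 1139.7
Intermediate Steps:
w = 8 (w = (1 - 1)*7 + 8 = 0*7 + 8 = 0 + 8 = 8)
V(d, L) = 2 (V(d, L) = 2 + 0 = 2)
1204 - (-11)*(w - 160)/(24 + V(0, -7)) = 1204 - (-11)*(8 - 160)/(24 + 2) = 1204 - (-11)*(-152/26) = 1204 - (-11)*(-152*1/26) = 1204 - (-11)*(-76)/13 = 1204 - 1*836/13 = 1204 - 836/13 = 14816/13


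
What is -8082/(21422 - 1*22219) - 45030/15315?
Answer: 5859128/813737 ≈ 7.2003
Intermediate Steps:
-8082/(21422 - 1*22219) - 45030/15315 = -8082/(21422 - 22219) - 45030*1/15315 = -8082/(-797) - 3002/1021 = -8082*(-1/797) - 3002/1021 = 8082/797 - 3002/1021 = 5859128/813737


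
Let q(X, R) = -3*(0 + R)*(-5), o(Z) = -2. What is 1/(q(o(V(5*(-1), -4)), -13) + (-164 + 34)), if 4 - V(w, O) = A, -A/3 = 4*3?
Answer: -1/325 ≈ -0.0030769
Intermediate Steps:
A = -36 (A = -12*3 = -3*12 = -36)
V(w, O) = 40 (V(w, O) = 4 - 1*(-36) = 4 + 36 = 40)
q(X, R) = 15*R (q(X, R) = -3*R*(-5) = 15*R)
1/(q(o(V(5*(-1), -4)), -13) + (-164 + 34)) = 1/(15*(-13) + (-164 + 34)) = 1/(-195 - 130) = 1/(-325) = -1/325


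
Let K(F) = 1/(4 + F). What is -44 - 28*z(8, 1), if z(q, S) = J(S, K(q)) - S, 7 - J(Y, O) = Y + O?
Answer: -545/3 ≈ -181.67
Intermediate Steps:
J(Y, O) = 7 - O - Y (J(Y, O) = 7 - (Y + O) = 7 - (O + Y) = 7 + (-O - Y) = 7 - O - Y)
z(q, S) = 7 - 1/(4 + q) - 2*S (z(q, S) = (7 - 1/(4 + q) - S) - S = (7 - S - 1/(4 + q)) - S = 7 - 1/(4 + q) - 2*S)
-44 - 28*z(8, 1) = -44 - 28*(-1 + (4 + 8)*(7 - 2*1))/(4 + 8) = -44 - 28*(-1 + 12*(7 - 2))/12 = -44 - 7*(-1 + 12*5)/3 = -44 - 7*(-1 + 60)/3 = -44 - 7*59/3 = -44 - 28*59/12 = -44 - 413/3 = -545/3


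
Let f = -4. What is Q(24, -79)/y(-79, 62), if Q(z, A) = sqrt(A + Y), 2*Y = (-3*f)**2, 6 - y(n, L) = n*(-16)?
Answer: -I*sqrt(7)/1258 ≈ -0.0021031*I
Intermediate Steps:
y(n, L) = 6 + 16*n (y(n, L) = 6 - n*(-16) = 6 - (-16)*n = 6 + 16*n)
Y = 72 (Y = (-3*(-4))**2/2 = (1/2)*12**2 = (1/2)*144 = 72)
Q(z, A) = sqrt(72 + A) (Q(z, A) = sqrt(A + 72) = sqrt(72 + A))
Q(24, -79)/y(-79, 62) = sqrt(72 - 79)/(6 + 16*(-79)) = sqrt(-7)/(6 - 1264) = (I*sqrt(7))/(-1258) = (I*sqrt(7))*(-1/1258) = -I*sqrt(7)/1258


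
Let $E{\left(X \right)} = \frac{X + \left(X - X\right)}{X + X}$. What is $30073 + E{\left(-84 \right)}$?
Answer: $\frac{60147}{2} \approx 30074.0$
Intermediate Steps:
$E{\left(X \right)} = \frac{1}{2}$ ($E{\left(X \right)} = \frac{X + 0}{2 X} = X \frac{1}{2 X} = \frac{1}{2}$)
$30073 + E{\left(-84 \right)} = 30073 + \frac{1}{2} = \frac{60147}{2}$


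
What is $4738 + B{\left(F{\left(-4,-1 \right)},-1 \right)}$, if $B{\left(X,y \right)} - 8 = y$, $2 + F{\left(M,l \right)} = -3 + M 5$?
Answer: $4745$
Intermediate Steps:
$F{\left(M,l \right)} = -5 + 5 M$ ($F{\left(M,l \right)} = -2 + \left(-3 + M 5\right) = -2 + \left(-3 + 5 M\right) = -5 + 5 M$)
$B{\left(X,y \right)} = 8 + y$
$4738 + B{\left(F{\left(-4,-1 \right)},-1 \right)} = 4738 + \left(8 - 1\right) = 4738 + 7 = 4745$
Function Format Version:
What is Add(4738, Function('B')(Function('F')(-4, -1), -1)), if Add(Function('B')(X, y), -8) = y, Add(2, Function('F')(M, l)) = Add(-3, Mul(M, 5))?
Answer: 4745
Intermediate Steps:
Function('F')(M, l) = Add(-5, Mul(5, M)) (Function('F')(M, l) = Add(-2, Add(-3, Mul(M, 5))) = Add(-2, Add(-3, Mul(5, M))) = Add(-5, Mul(5, M)))
Function('B')(X, y) = Add(8, y)
Add(4738, Function('B')(Function('F')(-4, -1), -1)) = Add(4738, Add(8, -1)) = Add(4738, 7) = 4745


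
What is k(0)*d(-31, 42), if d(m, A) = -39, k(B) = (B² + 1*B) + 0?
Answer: 0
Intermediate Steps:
k(B) = B + B² (k(B) = (B² + B) + 0 = (B + B²) + 0 = B + B²)
k(0)*d(-31, 42) = (0*(1 + 0))*(-39) = (0*1)*(-39) = 0*(-39) = 0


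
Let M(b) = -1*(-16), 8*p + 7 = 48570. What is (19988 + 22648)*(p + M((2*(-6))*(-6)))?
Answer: 518997369/2 ≈ 2.5950e+8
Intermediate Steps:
p = 48563/8 (p = -7/8 + (1/8)*48570 = -7/8 + 24285/4 = 48563/8 ≈ 6070.4)
M(b) = 16
(19988 + 22648)*(p + M((2*(-6))*(-6))) = (19988 + 22648)*(48563/8 + 16) = 42636*(48691/8) = 518997369/2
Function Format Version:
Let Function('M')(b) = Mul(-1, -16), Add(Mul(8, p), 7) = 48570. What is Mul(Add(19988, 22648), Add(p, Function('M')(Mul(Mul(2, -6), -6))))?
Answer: Rational(518997369, 2) ≈ 2.5950e+8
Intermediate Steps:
p = Rational(48563, 8) (p = Add(Rational(-7, 8), Mul(Rational(1, 8), 48570)) = Add(Rational(-7, 8), Rational(24285, 4)) = Rational(48563, 8) ≈ 6070.4)
Function('M')(b) = 16
Mul(Add(19988, 22648), Add(p, Function('M')(Mul(Mul(2, -6), -6)))) = Mul(Add(19988, 22648), Add(Rational(48563, 8), 16)) = Mul(42636, Rational(48691, 8)) = Rational(518997369, 2)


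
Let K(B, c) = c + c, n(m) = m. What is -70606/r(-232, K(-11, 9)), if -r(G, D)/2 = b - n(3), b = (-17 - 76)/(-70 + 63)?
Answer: 247121/72 ≈ 3432.2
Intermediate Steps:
b = 93/7 (b = -93/(-7) = -93*(-⅐) = 93/7 ≈ 13.286)
K(B, c) = 2*c
r(G, D) = -144/7 (r(G, D) = -2*(93/7 - 1*3) = -2*(93/7 - 3) = -2*72/7 = -144/7)
-70606/r(-232, K(-11, 9)) = -70606/(-144/7) = -70606*(-7/144) = 247121/72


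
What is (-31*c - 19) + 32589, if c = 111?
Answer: 29129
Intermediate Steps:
(-31*c - 19) + 32589 = (-31*111 - 19) + 32589 = (-3441 - 19) + 32589 = -3460 + 32589 = 29129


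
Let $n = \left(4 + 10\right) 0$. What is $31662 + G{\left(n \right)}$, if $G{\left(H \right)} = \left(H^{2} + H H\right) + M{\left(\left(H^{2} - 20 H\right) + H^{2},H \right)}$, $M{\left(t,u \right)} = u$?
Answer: $31662$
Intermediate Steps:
$n = 0$ ($n = 14 \cdot 0 = 0$)
$G{\left(H \right)} = H + 2 H^{2}$ ($G{\left(H \right)} = \left(H^{2} + H H\right) + H = \left(H^{2} + H^{2}\right) + H = 2 H^{2} + H = H + 2 H^{2}$)
$31662 + G{\left(n \right)} = 31662 + 0 \left(1 + 2 \cdot 0\right) = 31662 + 0 \left(1 + 0\right) = 31662 + 0 \cdot 1 = 31662 + 0 = 31662$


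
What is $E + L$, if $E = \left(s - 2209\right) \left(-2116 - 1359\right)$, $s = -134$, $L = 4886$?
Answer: $8146811$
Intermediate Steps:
$E = 8141925$ ($E = \left(-134 - 2209\right) \left(-2116 - 1359\right) = \left(-2343\right) \left(-3475\right) = 8141925$)
$E + L = 8141925 + 4886 = 8146811$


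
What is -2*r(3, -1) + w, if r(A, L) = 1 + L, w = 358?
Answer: 358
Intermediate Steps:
-2*r(3, -1) + w = -2*(1 - 1) + 358 = -2*0 + 358 = 0 + 358 = 358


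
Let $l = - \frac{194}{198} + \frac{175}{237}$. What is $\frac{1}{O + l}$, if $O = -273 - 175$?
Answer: $- \frac{7821}{3505696} \approx -0.0022309$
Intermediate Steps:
$O = -448$ ($O = -273 - 175 = -448$)
$l = - \frac{1888}{7821}$ ($l = \left(-194\right) \frac{1}{198} + 175 \cdot \frac{1}{237} = - \frac{97}{99} + \frac{175}{237} = - \frac{1888}{7821} \approx -0.2414$)
$\frac{1}{O + l} = \frac{1}{-448 - \frac{1888}{7821}} = \frac{1}{- \frac{3505696}{7821}} = - \frac{7821}{3505696}$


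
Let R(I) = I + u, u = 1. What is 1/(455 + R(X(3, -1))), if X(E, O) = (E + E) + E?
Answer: 1/465 ≈ 0.0021505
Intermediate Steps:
X(E, O) = 3*E (X(E, O) = 2*E + E = 3*E)
R(I) = 1 + I (R(I) = I + 1 = 1 + I)
1/(455 + R(X(3, -1))) = 1/(455 + (1 + 3*3)) = 1/(455 + (1 + 9)) = 1/(455 + 10) = 1/465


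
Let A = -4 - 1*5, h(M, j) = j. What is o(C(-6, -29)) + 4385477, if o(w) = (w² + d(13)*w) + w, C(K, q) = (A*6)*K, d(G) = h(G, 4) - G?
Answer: 4487861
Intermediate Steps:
A = -9 (A = -4 - 5 = -9)
d(G) = 4 - G
C(K, q) = -54*K (C(K, q) = (-9*6)*K = -54*K)
o(w) = w² - 8*w (o(w) = (w² + (4 - 1*13)*w) + w = (w² + (4 - 13)*w) + w = (w² - 9*w) + w = w² - 8*w)
o(C(-6, -29)) + 4385477 = (-54*(-6))*(-8 - 54*(-6)) + 4385477 = 324*(-8 + 324) + 4385477 = 324*316 + 4385477 = 102384 + 4385477 = 4487861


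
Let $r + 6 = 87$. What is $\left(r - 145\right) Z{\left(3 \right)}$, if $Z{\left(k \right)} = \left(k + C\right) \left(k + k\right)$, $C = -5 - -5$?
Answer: $-1152$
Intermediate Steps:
$C = 0$ ($C = -5 + 5 = 0$)
$r = 81$ ($r = -6 + 87 = 81$)
$Z{\left(k \right)} = 2 k^{2}$ ($Z{\left(k \right)} = \left(k + 0\right) \left(k + k\right) = k 2 k = 2 k^{2}$)
$\left(r - 145\right) Z{\left(3 \right)} = \left(81 - 145\right) 2 \cdot 3^{2} = - 64 \cdot 2 \cdot 9 = \left(-64\right) 18 = -1152$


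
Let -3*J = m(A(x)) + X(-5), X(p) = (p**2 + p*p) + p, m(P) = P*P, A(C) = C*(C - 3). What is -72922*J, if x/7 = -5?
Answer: 128995007290/3 ≈ 4.2998e+10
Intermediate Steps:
x = -35 (x = 7*(-5) = -35)
A(C) = C*(-3 + C)
m(P) = P**2
X(p) = p + 2*p**2 (X(p) = (p**2 + p**2) + p = 2*p**2 + p = p + 2*p**2)
J = -1768945/3 (J = -((-35*(-3 - 35))**2 - 5*(1 + 2*(-5)))/3 = -((-35*(-38))**2 - 5*(1 - 10))/3 = -(1330**2 - 5*(-9))/3 = -(1768900 + 45)/3 = -1/3*1768945 = -1768945/3 ≈ -5.8965e+5)
-72922*J = -72922*(-1768945/3) = 128995007290/3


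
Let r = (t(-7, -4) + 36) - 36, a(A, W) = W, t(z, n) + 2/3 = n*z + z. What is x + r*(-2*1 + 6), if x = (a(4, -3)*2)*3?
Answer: 190/3 ≈ 63.333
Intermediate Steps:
t(z, n) = -⅔ + z + n*z (t(z, n) = -⅔ + (n*z + z) = -⅔ + (z + n*z) = -⅔ + z + n*z)
r = 61/3 (r = ((-⅔ - 7 - 4*(-7)) + 36) - 36 = ((-⅔ - 7 + 28) + 36) - 36 = (61/3 + 36) - 36 = 169/3 - 36 = 61/3 ≈ 20.333)
x = -18 (x = -3*2*3 = -6*3 = -18)
x + r*(-2*1 + 6) = -18 + 61*(-2*1 + 6)/3 = -18 + 61*(-2 + 6)/3 = -18 + (61/3)*4 = -18 + 244/3 = 190/3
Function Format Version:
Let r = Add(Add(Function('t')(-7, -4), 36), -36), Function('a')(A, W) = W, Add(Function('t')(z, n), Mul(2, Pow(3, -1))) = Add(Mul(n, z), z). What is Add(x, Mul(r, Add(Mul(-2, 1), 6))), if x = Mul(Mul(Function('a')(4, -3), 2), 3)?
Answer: Rational(190, 3) ≈ 63.333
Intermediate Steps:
Function('t')(z, n) = Add(Rational(-2, 3), z, Mul(n, z)) (Function('t')(z, n) = Add(Rational(-2, 3), Add(Mul(n, z), z)) = Add(Rational(-2, 3), Add(z, Mul(n, z))) = Add(Rational(-2, 3), z, Mul(n, z)))
r = Rational(61, 3) (r = Add(Add(Add(Rational(-2, 3), -7, Mul(-4, -7)), 36), -36) = Add(Add(Add(Rational(-2, 3), -7, 28), 36), -36) = Add(Add(Rational(61, 3), 36), -36) = Add(Rational(169, 3), -36) = Rational(61, 3) ≈ 20.333)
x = -18 (x = Mul(Mul(-3, 2), 3) = Mul(-6, 3) = -18)
Add(x, Mul(r, Add(Mul(-2, 1), 6))) = Add(-18, Mul(Rational(61, 3), Add(Mul(-2, 1), 6))) = Add(-18, Mul(Rational(61, 3), Add(-2, 6))) = Add(-18, Mul(Rational(61, 3), 4)) = Add(-18, Rational(244, 3)) = Rational(190, 3)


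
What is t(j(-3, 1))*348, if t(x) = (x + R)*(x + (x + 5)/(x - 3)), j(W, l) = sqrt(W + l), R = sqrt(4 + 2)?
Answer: -2088/11 - 4524*sqrt(6)/11 - 4524*I*sqrt(2)/11 + 2088*I*sqrt(3)/11 ≈ -1197.2 - 252.85*I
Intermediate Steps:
R = sqrt(6) ≈ 2.4495
t(x) = (x + sqrt(6))*(x + (5 + x)/(-3 + x)) (t(x) = (x + sqrt(6))*(x + (x + 5)/(x - 3)) = (x + sqrt(6))*(x + (5 + x)/(-3 + x)))
t(j(-3, 1))*348 = (((sqrt(-3 + 1))**3 - 2*(sqrt(-3 + 1))**2 + 5*sqrt(-3 + 1) + 5*sqrt(6) + sqrt(6)*(sqrt(-3 + 1))**2 - 2*sqrt(-3 + 1)*sqrt(6))/(-3 + sqrt(-3 + 1)))*348 = (((sqrt(-2))**3 - 2*(sqrt(-2))**2 + 5*sqrt(-2) + 5*sqrt(6) + sqrt(6)*(sqrt(-2))**2 - 2*sqrt(-2)*sqrt(6))/(-3 + sqrt(-2)))*348 = (((I*sqrt(2))**3 - 2*(I*sqrt(2))**2 + 5*(I*sqrt(2)) + 5*sqrt(6) + sqrt(6)*(I*sqrt(2))**2 - 2*I*sqrt(2)*sqrt(6))/(-3 + I*sqrt(2)))*348 = ((-2*I*sqrt(2) - 2*(-2) + 5*I*sqrt(2) + 5*sqrt(6) + sqrt(6)*(-2) - 4*I*sqrt(3))/(-3 + I*sqrt(2)))*348 = ((-2*I*sqrt(2) + 4 + 5*I*sqrt(2) + 5*sqrt(6) - 2*sqrt(6) - 4*I*sqrt(3))/(-3 + I*sqrt(2)))*348 = ((4 + 3*sqrt(6) - 4*I*sqrt(3) + 3*I*sqrt(2))/(-3 + I*sqrt(2)))*348 = 348*(4 + 3*sqrt(6) - 4*I*sqrt(3) + 3*I*sqrt(2))/(-3 + I*sqrt(2))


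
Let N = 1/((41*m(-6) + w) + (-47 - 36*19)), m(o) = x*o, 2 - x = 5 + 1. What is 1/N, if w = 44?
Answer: 297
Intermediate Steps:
x = -4 (x = 2 - (5 + 1) = 2 - 1*6 = 2 - 6 = -4)
m(o) = -4*o
N = 1/297 (N = 1/((41*(-4*(-6)) + 44) + (-47 - 36*19)) = 1/((41*24 + 44) + (-47 - 684)) = 1/((984 + 44) - 731) = 1/(1028 - 731) = 1/297 ≈ 0.0033670)
1/N = 1/(1/297) = 297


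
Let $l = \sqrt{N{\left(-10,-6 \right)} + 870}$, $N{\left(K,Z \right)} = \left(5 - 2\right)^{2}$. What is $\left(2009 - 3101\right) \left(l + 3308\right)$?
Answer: $-3612336 - 1092 \sqrt{879} \approx -3.6447 \cdot 10^{6}$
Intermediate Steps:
$N{\left(K,Z \right)} = 9$ ($N{\left(K,Z \right)} = 3^{2} = 9$)
$l = \sqrt{879}$ ($l = \sqrt{9 + 870} = \sqrt{879} \approx 29.648$)
$\left(2009 - 3101\right) \left(l + 3308\right) = \left(2009 - 3101\right) \left(\sqrt{879} + 3308\right) = - 1092 \left(3308 + \sqrt{879}\right) = -3612336 - 1092 \sqrt{879}$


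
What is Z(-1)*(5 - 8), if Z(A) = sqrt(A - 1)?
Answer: -3*I*sqrt(2) ≈ -4.2426*I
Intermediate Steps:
Z(A) = sqrt(-1 + A)
Z(-1)*(5 - 8) = sqrt(-1 - 1)*(5 - 8) = sqrt(-2)*(-3) = (I*sqrt(2))*(-3) = -3*I*sqrt(2)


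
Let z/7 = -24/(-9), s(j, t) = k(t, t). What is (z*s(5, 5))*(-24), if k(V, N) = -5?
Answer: 2240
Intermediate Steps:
s(j, t) = -5
z = 56/3 (z = 7*(-24/(-9)) = 7*(-24*(-⅑)) = 7*(8/3) = 56/3 ≈ 18.667)
(z*s(5, 5))*(-24) = ((56/3)*(-5))*(-24) = -280/3*(-24) = 2240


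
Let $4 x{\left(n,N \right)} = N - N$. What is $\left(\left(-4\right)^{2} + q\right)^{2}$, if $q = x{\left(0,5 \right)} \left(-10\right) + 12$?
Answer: $784$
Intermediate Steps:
$x{\left(n,N \right)} = 0$ ($x{\left(n,N \right)} = \frac{N - N}{4} = \frac{1}{4} \cdot 0 = 0$)
$q = 12$ ($q = 0 \left(-10\right) + 12 = 0 + 12 = 12$)
$\left(\left(-4\right)^{2} + q\right)^{2} = \left(\left(-4\right)^{2} + 12\right)^{2} = \left(16 + 12\right)^{2} = 28^{2} = 784$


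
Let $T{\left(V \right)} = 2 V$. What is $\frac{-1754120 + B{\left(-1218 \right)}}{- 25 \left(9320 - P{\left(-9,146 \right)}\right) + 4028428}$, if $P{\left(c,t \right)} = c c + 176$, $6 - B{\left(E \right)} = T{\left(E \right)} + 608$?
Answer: $- \frac{1752286}{3801853} \approx -0.4609$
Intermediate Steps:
$B{\left(E \right)} = -602 - 2 E$ ($B{\left(E \right)} = 6 - \left(2 E + 608\right) = 6 - \left(608 + 2 E\right) = -602 - 2 E$)
$P{\left(c,t \right)} = 176 + c^{2}$ ($P{\left(c,t \right)} = c^{2} + 176 = 176 + c^{2}$)
$\frac{-1754120 + B{\left(-1218 \right)}}{- 25 \left(9320 - P{\left(-9,146 \right)}\right) + 4028428} = \frac{-1754120 - -1834}{- 25 \left(9320 - \left(176 + \left(-9\right)^{2}\right)\right) + 4028428} = \frac{-1754120 + \left(-602 + 2436\right)}{- 25 \left(9320 - \left(176 + 81\right)\right) + 4028428} = \frac{-1754120 + 1834}{- 25 \left(9320 - 257\right) + 4028428} = - \frac{1752286}{- 25 \left(9320 - 257\right) + 4028428} = - \frac{1752286}{\left(-25\right) 9063 + 4028428} = - \frac{1752286}{-226575 + 4028428} = - \frac{1752286}{3801853}$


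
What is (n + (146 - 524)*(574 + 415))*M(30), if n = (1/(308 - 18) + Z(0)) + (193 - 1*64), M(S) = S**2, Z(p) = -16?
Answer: -9754326810/29 ≈ -3.3636e+8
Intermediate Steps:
n = 32771/290 (n = (1/(308 - 18) - 16) + (193 - 1*64) = (1/290 - 16) + (193 - 64) = (1/290 - 16) + 129 = -4639/290 + 129 = 32771/290 ≈ 113.00)
(n + (146 - 524)*(574 + 415))*M(30) = (32771/290 + (146 - 524)*(574 + 415))*30**2 = (32771/290 - 378*989)*900 = (32771/290 - 373842)*900 = -108381409/290*900 = -9754326810/29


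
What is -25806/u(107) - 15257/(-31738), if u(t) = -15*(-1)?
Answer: -272933991/158690 ≈ -1719.9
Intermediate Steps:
u(t) = 15
-25806/u(107) - 15257/(-31738) = -25806/15 - 15257/(-31738) = -25806*1/15 - 15257*(-1/31738) = -8602/5 + 15257/31738 = -272933991/158690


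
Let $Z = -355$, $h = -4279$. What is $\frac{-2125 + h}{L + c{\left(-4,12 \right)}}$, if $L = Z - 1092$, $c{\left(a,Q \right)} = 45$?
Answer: $\frac{3202}{701} \approx 4.5678$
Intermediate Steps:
$L = -1447$ ($L = -355 - 1092 = -1447$)
$\frac{-2125 + h}{L + c{\left(-4,12 \right)}} = \frac{-2125 - 4279}{-1447 + 45} = - \frac{6404}{-1402} = \left(-6404\right) \left(- \frac{1}{1402}\right) = \frac{3202}{701}$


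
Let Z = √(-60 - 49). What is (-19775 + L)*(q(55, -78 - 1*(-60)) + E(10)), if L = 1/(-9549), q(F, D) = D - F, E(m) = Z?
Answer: 13784697748/9549 - 188831476*I*√109/9549 ≈ 1.4436e+6 - 2.0646e+5*I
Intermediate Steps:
Z = I*√109 (Z = √(-109) = I*√109 ≈ 10.44*I)
E(m) = I*√109
L = -1/9549 ≈ -0.00010472
(-19775 + L)*(q(55, -78 - 1*(-60)) + E(10)) = (-19775 - 1/9549)*(((-78 - 1*(-60)) - 1*55) + I*√109) = -188831476*(((-78 + 60) - 55) + I*√109)/9549 = -188831476*((-18 - 55) + I*√109)/9549 = -188831476*(-73 + I*√109)/9549 = 13784697748/9549 - 188831476*I*√109/9549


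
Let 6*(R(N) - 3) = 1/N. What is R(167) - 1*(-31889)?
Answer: 31955785/1002 ≈ 31892.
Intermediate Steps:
R(N) = 3 + 1/(6*N)
R(167) - 1*(-31889) = (3 + (⅙)/167) - 1*(-31889) = (3 + (⅙)*(1/167)) + 31889 = (3 + 1/1002) + 31889 = 3007/1002 + 31889 = 31955785/1002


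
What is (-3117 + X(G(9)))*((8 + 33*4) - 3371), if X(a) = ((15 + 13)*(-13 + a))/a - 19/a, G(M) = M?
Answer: 10118056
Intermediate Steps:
X(a) = -19/a + (-364 + 28*a)/a (X(a) = (28*(-13 + a))/a - 19/a = (-364 + 28*a)/a - 19/a = -19/a + (-364 + 28*a)/a)
(-3117 + X(G(9)))*((8 + 33*4) - 3371) = (-3117 + (28 - 383/9))*((8 + 33*4) - 3371) = (-3117 + (28 - 383*⅑))*((8 + 132) - 3371) = (-3117 + (28 - 383/9))*(140 - 3371) = (-3117 - 131/9)*(-3231) = -28184/9*(-3231) = 10118056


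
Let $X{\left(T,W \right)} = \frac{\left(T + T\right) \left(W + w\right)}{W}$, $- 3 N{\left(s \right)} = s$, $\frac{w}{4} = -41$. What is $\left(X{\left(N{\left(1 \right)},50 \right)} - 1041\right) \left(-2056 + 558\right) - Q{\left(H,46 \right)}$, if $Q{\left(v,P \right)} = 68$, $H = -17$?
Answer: $\frac{38926826}{25} \approx 1.5571 \cdot 10^{6}$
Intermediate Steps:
$w = -164$ ($w = 4 \left(-41\right) = -164$)
$N{\left(s \right)} = - \frac{s}{3}$
$X{\left(T,W \right)} = \frac{2 T \left(-164 + W\right)}{W}$ ($X{\left(T,W \right)} = \frac{\left(T + T\right) \left(W - 164\right)}{W} = \frac{2 T \left(-164 + W\right)}{W}$)
$\left(X{\left(N{\left(1 \right)},50 \right)} - 1041\right) \left(-2056 + 558\right) - Q{\left(H,46 \right)} = \left(\frac{2 \left(\left(- \frac{1}{3}\right) 1\right) \left(-164 + 50\right)}{50} - 1041\right) \left(-2056 + 558\right) - 68 = \left(2 \left(- \frac{1}{3}\right) \frac{1}{50} \left(-114\right) - 1041\right) \left(-1498\right) - 68 = \left(\frac{38}{25} - 1041\right) \left(-1498\right) - 68 = \left(- \frac{25987}{25}\right) \left(-1498\right) - 68 = \frac{38928526}{25} - 68 = \frac{38926826}{25}$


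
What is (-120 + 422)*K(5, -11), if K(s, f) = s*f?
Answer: -16610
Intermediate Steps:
K(s, f) = f*s
(-120 + 422)*K(5, -11) = (-120 + 422)*(-11*5) = 302*(-55) = -16610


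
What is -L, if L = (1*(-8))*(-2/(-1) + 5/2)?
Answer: 36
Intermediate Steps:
L = -36 (L = -8*(-2*(-1) + 5*(½)) = -8*(2 + 5/2) = -8*9/2 = -36)
-L = -1*(-36) = 36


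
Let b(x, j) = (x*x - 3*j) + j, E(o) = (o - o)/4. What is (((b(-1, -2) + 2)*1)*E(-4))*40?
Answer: 0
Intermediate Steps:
E(o) = 0 (E(o) = 0*(¼) = 0)
b(x, j) = x² - 2*j (b(x, j) = (x² - 3*j) + j = x² - 2*j)
(((b(-1, -2) + 2)*1)*E(-4))*40 = (((((-1)² - 2*(-2)) + 2)*1)*0)*40 = ((((1 + 4) + 2)*1)*0)*40 = (((5 + 2)*1)*0)*40 = ((7*1)*0)*40 = (7*0)*40 = 0*40 = 0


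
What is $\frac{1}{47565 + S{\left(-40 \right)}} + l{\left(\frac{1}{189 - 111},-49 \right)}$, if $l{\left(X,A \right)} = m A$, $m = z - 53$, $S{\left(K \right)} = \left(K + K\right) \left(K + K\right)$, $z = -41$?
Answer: $\frac{248562791}{53965} \approx 4606.0$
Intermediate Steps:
$S{\left(K \right)} = 4 K^{2}$ ($S{\left(K \right)} = 2 K 2 K = 4 K^{2}$)
$m = -94$ ($m = -41 - 53 = -94$)
$l{\left(X,A \right)} = - 94 A$
$\frac{1}{47565 + S{\left(-40 \right)}} + l{\left(\frac{1}{189 - 111},-49 \right)} = \frac{1}{47565 + 4 \left(-40\right)^{2}} - -4606 = \frac{1}{47565 + 4 \cdot 1600} + 4606 = \frac{1}{47565 + 6400} + 4606 = \frac{1}{53965} + 4606 = \frac{248562791}{53965}$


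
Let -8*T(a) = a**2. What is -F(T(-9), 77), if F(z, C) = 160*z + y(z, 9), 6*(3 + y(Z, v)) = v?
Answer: 3243/2 ≈ 1621.5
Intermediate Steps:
T(a) = -a**2/8
y(Z, v) = -3 + v/6
F(z, C) = -3/2 + 160*z (F(z, C) = 160*z + (-3 + (1/6)*9) = 160*z + (-3 + 3/2) = 160*z - 3/2 = -3/2 + 160*z)
-F(T(-9), 77) = -(-3/2 + 160*(-1/8*(-9)**2)) = -(-3/2 + 160*(-1/8*81)) = -(-3/2 + 160*(-81/8)) = -(-3/2 - 1620) = -1*(-3243/2) = 3243/2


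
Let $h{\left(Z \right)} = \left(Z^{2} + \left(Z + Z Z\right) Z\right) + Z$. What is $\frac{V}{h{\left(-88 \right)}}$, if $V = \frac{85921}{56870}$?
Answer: $- \frac{7811}{3443592240} \approx -2.2683 \cdot 10^{-6}$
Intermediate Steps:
$h{\left(Z \right)} = Z + Z^{2} + Z \left(Z + Z^{2}\right)$ ($h{\left(Z \right)} = \left(Z^{2} + \left(Z + Z^{2}\right) Z\right) + Z = \left(Z^{2} + Z \left(Z + Z^{2}\right)\right) + Z = Z + Z^{2} + Z \left(Z + Z^{2}\right)$)
$V = \frac{7811}{5170}$ ($V = 85921 \cdot \frac{1}{56870} = \frac{7811}{5170} \approx 1.5108$)
$\frac{V}{h{\left(-88 \right)}} = \frac{7811}{5170 \left(- 88 \left(1 + \left(-88\right)^{2} + 2 \left(-88\right)\right)\right)} = \frac{7811}{5170 \left(- 88 \left(1 + 7744 - 176\right)\right)} = \frac{7811}{5170 \left(\left(-88\right) 7569\right)} = \frac{7811}{5170 \left(-666072\right)} = \frac{7811}{5170} \left(- \frac{1}{666072}\right) = - \frac{7811}{3443592240}$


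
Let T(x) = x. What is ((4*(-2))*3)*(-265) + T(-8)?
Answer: 6352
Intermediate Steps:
((4*(-2))*3)*(-265) + T(-8) = ((4*(-2))*3)*(-265) - 8 = -8*3*(-265) - 8 = -24*(-265) - 8 = 6360 - 8 = 6352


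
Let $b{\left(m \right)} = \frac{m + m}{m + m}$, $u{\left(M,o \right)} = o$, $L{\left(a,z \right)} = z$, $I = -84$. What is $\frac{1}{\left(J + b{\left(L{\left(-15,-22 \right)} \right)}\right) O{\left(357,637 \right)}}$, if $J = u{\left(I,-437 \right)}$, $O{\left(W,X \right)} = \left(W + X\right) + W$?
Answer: $- \frac{1}{589036} \approx -1.6977 \cdot 10^{-6}$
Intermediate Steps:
$O{\left(W,X \right)} = X + 2 W$
$b{\left(m \right)} = 1$ ($b{\left(m \right)} = \frac{2 m}{2 m} = 2 m \frac{1}{2 m} = 1$)
$J = -437$
$\frac{1}{\left(J + b{\left(L{\left(-15,-22 \right)} \right)}\right) O{\left(357,637 \right)}} = \frac{1}{\left(-437 + 1\right) \left(637 + 2 \cdot 357\right)} = \frac{1}{\left(-436\right) \left(637 + 714\right)} = - \frac{1}{436 \cdot 1351} = \left(- \frac{1}{436}\right) \frac{1}{1351} = - \frac{1}{589036}$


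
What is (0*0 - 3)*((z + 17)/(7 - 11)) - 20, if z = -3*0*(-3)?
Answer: -29/4 ≈ -7.2500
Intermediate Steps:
z = 0 (z = 0*(-3) = 0)
(0*0 - 3)*((z + 17)/(7 - 11)) - 20 = (0*0 - 3)*((0 + 17)/(7 - 11)) - 20 = (0 - 3)*(17/(-4)) - 20 = -51*(-1)/4 - 20 = -3*(-17/4) - 20 = 51/4 - 20 = -29/4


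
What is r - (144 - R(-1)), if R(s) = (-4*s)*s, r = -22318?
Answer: -22466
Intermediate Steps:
R(s) = -4*s²
r - (144 - R(-1)) = -22318 - (144 - (-4)*(-1)²) = -22318 - (144 - (-4)) = -22318 - (144 - 1*(-4)) = -22318 - (144 + 4) = -22318 - 1*148 = -22318 - 148 = -22466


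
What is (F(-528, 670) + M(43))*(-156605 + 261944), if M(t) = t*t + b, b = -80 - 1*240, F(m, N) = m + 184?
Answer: 124826715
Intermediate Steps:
F(m, N) = 184 + m
b = -320 (b = -80 - 240 = -320)
M(t) = -320 + t**2 (M(t) = t*t - 320 = t**2 - 320 = -320 + t**2)
(F(-528, 670) + M(43))*(-156605 + 261944) = ((184 - 528) + (-320 + 43**2))*(-156605 + 261944) = (-344 + (-320 + 1849))*105339 = (-344 + 1529)*105339 = 1185*105339 = 124826715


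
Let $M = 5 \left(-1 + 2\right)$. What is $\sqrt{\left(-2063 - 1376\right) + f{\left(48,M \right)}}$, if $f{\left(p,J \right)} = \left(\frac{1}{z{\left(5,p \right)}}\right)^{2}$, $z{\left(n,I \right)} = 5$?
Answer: $\frac{i \sqrt{85974}}{5} \approx 58.643 i$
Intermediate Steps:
$M = 5$ ($M = 5 \cdot 1 = 5$)
$f{\left(p,J \right)} = \frac{1}{25}$ ($f{\left(p,J \right)} = \left(\frac{1}{5}\right)^{2} = \frac{1}{25}$)
$\sqrt{\left(-2063 - 1376\right) + f{\left(48,M \right)}} = \sqrt{\left(-2063 - 1376\right) + \frac{1}{25}} = \sqrt{-3439 + \frac{1}{25}} = \sqrt{- \frac{85974}{25}} = \frac{i \sqrt{85974}}{5}$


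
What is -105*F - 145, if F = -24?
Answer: 2375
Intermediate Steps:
-105*F - 145 = -105*(-24) - 145 = 2520 - 145 = 2375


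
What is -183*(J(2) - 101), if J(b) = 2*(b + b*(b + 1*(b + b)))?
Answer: 13359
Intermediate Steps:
J(b) = 2*b + 6*b² (J(b) = 2*(b + b*(b + 1*(2*b))) = 2*(b + b*(b + 2*b)) = 2*(b + b*(3*b)) = 2*(b + 3*b²) = 2*b + 6*b²)
-183*(J(2) - 101) = -183*(2*2*(1 + 3*2) - 101) = -183*(2*2*(1 + 6) - 101) = -183*(2*2*7 - 101) = -183*(28 - 101) = -183*(-73) = 13359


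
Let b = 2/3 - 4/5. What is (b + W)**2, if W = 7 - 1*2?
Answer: 5329/225 ≈ 23.684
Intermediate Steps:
W = 5 (W = 7 - 2 = 5)
b = -2/15 (b = 2*(1/3) - 4*1/5 = 2/3 - 4/5 = -2/15 ≈ -0.13333)
(b + W)**2 = (-2/15 + 5)**2 = (73/15)**2 = 5329/225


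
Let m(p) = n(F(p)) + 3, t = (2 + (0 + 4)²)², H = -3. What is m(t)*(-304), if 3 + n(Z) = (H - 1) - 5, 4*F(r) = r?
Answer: 2736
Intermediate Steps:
F(r) = r/4
t = 324 (t = (2 + 4²)² = (2 + 16)² = 18² = 324)
n(Z) = -12 (n(Z) = -3 + ((-3 - 1) - 5) = -3 + (-4 - 5) = -3 - 9 = -12)
m(p) = -9 (m(p) = -12 + 3 = -9)
m(t)*(-304) = -9*(-304) = 2736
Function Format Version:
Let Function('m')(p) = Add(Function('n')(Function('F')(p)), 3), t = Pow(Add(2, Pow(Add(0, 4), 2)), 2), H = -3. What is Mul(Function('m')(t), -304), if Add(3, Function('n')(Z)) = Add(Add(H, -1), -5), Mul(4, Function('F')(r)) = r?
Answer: 2736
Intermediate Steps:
Function('F')(r) = Mul(Rational(1, 4), r)
t = 324 (t = Pow(Add(2, Pow(4, 2)), 2) = Pow(Add(2, 16), 2) = Pow(18, 2) = 324)
Function('n')(Z) = -12 (Function('n')(Z) = Add(-3, Add(Add(-3, -1), -5)) = Add(-3, Add(-4, -5)) = Add(-3, -9) = -12)
Function('m')(p) = -9 (Function('m')(p) = Add(-12, 3) = -9)
Mul(Function('m')(t), -304) = Mul(-9, -304) = 2736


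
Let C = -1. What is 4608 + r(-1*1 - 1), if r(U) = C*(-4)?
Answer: 4612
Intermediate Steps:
r(U) = 4 (r(U) = -1*(-4) = 4)
4608 + r(-1*1 - 1) = 4608 + 4 = 4612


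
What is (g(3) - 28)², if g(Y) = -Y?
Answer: 961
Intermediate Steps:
(g(3) - 28)² = (-1*3 - 28)² = (-3 - 28)² = (-31)² = 961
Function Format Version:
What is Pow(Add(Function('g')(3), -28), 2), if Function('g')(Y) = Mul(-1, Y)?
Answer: 961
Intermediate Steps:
Pow(Add(Function('g')(3), -28), 2) = Pow(Add(Mul(-1, 3), -28), 2) = Pow(Add(-3, -28), 2) = Pow(-31, 2) = 961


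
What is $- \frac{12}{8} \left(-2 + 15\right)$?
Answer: $- \frac{39}{2} \approx -19.5$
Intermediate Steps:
$- \frac{12}{8} \left(-2 + 15\right) = \left(-12\right) \frac{1}{8} \cdot 13 = \left(- \frac{3}{2}\right) 13 = - \frac{39}{2}$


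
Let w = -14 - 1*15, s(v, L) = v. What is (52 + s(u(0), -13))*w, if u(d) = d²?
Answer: -1508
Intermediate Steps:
w = -29 (w = -14 - 15 = -29)
(52 + s(u(0), -13))*w = (52 + 0²)*(-29) = (52 + 0)*(-29) = 52*(-29) = -1508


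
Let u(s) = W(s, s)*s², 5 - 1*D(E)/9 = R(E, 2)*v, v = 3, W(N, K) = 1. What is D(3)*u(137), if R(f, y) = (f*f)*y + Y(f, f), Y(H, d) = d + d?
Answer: -11317707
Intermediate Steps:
Y(H, d) = 2*d
R(f, y) = 2*f + y*f² (R(f, y) = (f*f)*y + 2*f = f²*y + 2*f = y*f² + 2*f = 2*f + y*f²)
D(E) = 45 - 27*E*(2 + 2*E) (D(E) = 45 - 9*E*(2 + E*2)*3 = 45 - 9*E*(2 + 2*E)*3 = 45 - 27*E*(2 + 2*E))
u(s) = s² (u(s) = 1*s² = s²)
D(3)*u(137) = (45 - 54*3 - 54*3²)*137² = (45 - 162 - 54*9)*18769 = (45 - 162 - 486)*18769 = -603*18769 = -11317707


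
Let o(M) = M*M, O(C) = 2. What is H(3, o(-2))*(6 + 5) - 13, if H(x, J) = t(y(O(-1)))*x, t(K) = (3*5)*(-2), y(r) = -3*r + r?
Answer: -1003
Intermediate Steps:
y(r) = -2*r
t(K) = -30 (t(K) = 15*(-2) = -30)
o(M) = M²
H(x, J) = -30*x
H(3, o(-2))*(6 + 5) - 13 = (-30*3)*(6 + 5) - 13 = -90*11 - 13 = -990 - 13 = -1003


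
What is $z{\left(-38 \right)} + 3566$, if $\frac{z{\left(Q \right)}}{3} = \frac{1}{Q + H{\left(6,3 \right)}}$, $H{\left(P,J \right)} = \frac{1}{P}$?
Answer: $\frac{809464}{227} \approx 3565.9$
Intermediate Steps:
$z{\left(Q \right)} = \frac{3}{\frac{1}{6} + Q}$ ($z{\left(Q \right)} = \frac{3}{Q + \frac{1}{6}} = \frac{3}{\frac{1}{6} + Q}$)
$z{\left(-38 \right)} + 3566 = \frac{18}{1 + 6 \left(-38\right)} + 3566 = \frac{18}{1 - 228} + 3566 = \frac{18}{-227} + 3566 = 18 \left(- \frac{1}{227}\right) + 3566 = - \frac{18}{227} + 3566 = \frac{809464}{227}$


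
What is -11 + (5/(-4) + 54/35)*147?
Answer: 641/20 ≈ 32.050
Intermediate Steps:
-11 + (5/(-4) + 54/35)*147 = -11 + (5*(-1/4) + 54*(1/35))*147 = -11 + (-5/4 + 54/35)*147 = -11 + (41/140)*147 = -11 + 861/20 = 641/20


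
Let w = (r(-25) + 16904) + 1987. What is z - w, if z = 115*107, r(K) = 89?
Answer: -6675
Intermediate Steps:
z = 12305
w = 18980 (w = (89 + 16904) + 1987 = 16993 + 1987 = 18980)
z - w = 12305 - 1*18980 = 12305 - 18980 = -6675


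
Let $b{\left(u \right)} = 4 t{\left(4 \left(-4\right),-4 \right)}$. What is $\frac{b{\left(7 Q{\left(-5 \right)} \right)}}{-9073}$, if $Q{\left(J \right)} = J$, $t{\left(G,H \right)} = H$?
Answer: $\frac{16}{9073} \approx 0.0017635$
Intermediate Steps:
$b{\left(u \right)} = -16$ ($b{\left(u \right)} = 4 \left(-4\right) = -16$)
$\frac{b{\left(7 Q{\left(-5 \right)} \right)}}{-9073} = - \frac{16}{-9073} = \left(-16\right) \left(- \frac{1}{9073}\right) = \frac{16}{9073}$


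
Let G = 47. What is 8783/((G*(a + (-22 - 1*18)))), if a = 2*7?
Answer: -8783/1222 ≈ -7.1874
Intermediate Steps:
a = 14
8783/((G*(a + (-22 - 1*18)))) = 8783/((47*(14 + (-22 - 1*18)))) = 8783/((47*(14 + (-22 - 18)))) = 8783/((47*(14 - 40))) = 8783/((47*(-26))) = 8783/(-1222) = 8783*(-1/1222) = -8783/1222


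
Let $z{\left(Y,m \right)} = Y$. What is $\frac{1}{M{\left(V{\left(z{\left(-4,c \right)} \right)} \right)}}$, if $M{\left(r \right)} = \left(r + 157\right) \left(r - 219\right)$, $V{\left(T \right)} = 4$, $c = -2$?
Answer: $- \frac{1}{34615} \approx -2.8889 \cdot 10^{-5}$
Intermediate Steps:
$M{\left(r \right)} = \left(-219 + r\right) \left(157 + r\right)$ ($M{\left(r \right)} = \left(157 + r\right) \left(-219 + r\right) = \left(-219 + r\right) \left(157 + r\right)$)
$\frac{1}{M{\left(V{\left(z{\left(-4,c \right)} \right)} \right)}} = \frac{1}{-34383 + 4^{2} - 248} = \frac{1}{-34383 + 16 - 248} = \frac{1}{-34615} = - \frac{1}{34615}$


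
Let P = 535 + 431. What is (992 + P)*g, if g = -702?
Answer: -1374516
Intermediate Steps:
P = 966
(992 + P)*g = (992 + 966)*(-702) = 1958*(-702) = -1374516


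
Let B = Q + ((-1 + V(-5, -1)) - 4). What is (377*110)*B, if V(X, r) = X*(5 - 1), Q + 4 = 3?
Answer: -1078220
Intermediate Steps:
Q = -1 (Q = -4 + 3 = -1)
V(X, r) = 4*X (V(X, r) = X*4 = 4*X)
B = -26 (B = -1 + ((-1 + 4*(-5)) - 4) = -1 + ((-1 - 20) - 4) = -1 + (-21 - 4) = -1 - 25 = -26)
(377*110)*B = (377*110)*(-26) = 41470*(-26) = -1078220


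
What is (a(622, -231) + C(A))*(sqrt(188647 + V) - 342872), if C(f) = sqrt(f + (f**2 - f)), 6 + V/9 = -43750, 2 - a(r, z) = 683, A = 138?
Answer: 186179496 - 543*I*sqrt(205157) ≈ 1.8618e+8 - 2.4595e+5*I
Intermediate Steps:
a(r, z) = -681 (a(r, z) = 2 - 1*683 = 2 - 683 = -681)
V = -393804 (V = -54 + 9*(-43750) = -54 - 393750 = -393804)
C(f) = sqrt(f**2)
(a(622, -231) + C(A))*(sqrt(188647 + V) - 342872) = (-681 + sqrt(138**2))*(sqrt(188647 - 393804) - 342872) = (-681 + sqrt(19044))*(sqrt(-205157) - 342872) = (-681 + 138)*(I*sqrt(205157) - 342872) = -543*(-342872 + I*sqrt(205157)) = 186179496 - 543*I*sqrt(205157)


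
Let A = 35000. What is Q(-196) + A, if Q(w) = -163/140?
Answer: 4899837/140 ≈ 34999.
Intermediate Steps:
Q(w) = -163/140 (Q(w) = -163*1/140 = -163/140)
Q(-196) + A = -163/140 + 35000 = 4899837/140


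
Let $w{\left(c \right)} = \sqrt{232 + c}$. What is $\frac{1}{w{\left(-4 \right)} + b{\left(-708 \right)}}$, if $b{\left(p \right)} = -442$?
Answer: $- \frac{221}{97568} - \frac{\sqrt{57}}{97568} \approx -0.0023425$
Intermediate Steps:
$\frac{1}{w{\left(-4 \right)} + b{\left(-708 \right)}} = \frac{1}{\sqrt{232 - 4} - 442} = \frac{1}{\sqrt{228} - 442} = \frac{1}{2 \sqrt{57} - 442} = \frac{1}{-442 + 2 \sqrt{57}}$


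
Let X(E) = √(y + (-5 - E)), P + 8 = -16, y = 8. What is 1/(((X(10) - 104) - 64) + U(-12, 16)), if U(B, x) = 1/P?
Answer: -96792/16269121 - 576*I*√7/16269121 ≈ -0.0059494 - 9.3671e-5*I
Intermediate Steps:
P = -24 (P = -8 - 16 = -24)
U(B, x) = -1/24 (U(B, x) = 1/(-24) = -1/24)
X(E) = √(3 - E) (X(E) = √(8 + (-5 - E)) = √(3 - E))
1/(((X(10) - 104) - 64) + U(-12, 16)) = 1/(((√(3 - 1*10) - 104) - 64) - 1/24) = 1/(((√(3 - 10) - 104) - 64) - 1/24) = 1/(((√(-7) - 104) - 64) - 1/24) = 1/(((I*√7 - 104) - 64) - 1/24) = 1/(((-104 + I*√7) - 64) - 1/24) = 1/((-168 + I*√7) - 1/24) = 1/(-4033/24 + I*√7)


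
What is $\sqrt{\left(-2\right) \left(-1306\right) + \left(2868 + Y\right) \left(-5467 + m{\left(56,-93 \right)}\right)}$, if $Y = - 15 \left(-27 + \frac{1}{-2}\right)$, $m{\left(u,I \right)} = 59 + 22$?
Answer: $i \sqrt{17666161} \approx 4203.1 i$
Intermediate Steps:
$m{\left(u,I \right)} = 81$
$Y = \frac{825}{2}$ ($Y = - 15 \left(-27 - \frac{1}{2}\right) = \left(-15\right) \left(- \frac{55}{2}\right) = \frac{825}{2} \approx 412.5$)
$\sqrt{\left(-2\right) \left(-1306\right) + \left(2868 + Y\right) \left(-5467 + m{\left(56,-93 \right)}\right)} = \sqrt{\left(-2\right) \left(-1306\right) + \left(2868 + \frac{825}{2}\right) \left(-5467 + 81\right)} = \sqrt{2612 + \frac{6561}{2} \left(-5386\right)} = \sqrt{2612 - 17668773} = \sqrt{-17666161} = i \sqrt{17666161}$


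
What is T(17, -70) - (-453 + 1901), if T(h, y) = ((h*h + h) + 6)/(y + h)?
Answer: -77056/53 ≈ -1453.9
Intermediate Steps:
T(h, y) = (6 + h + h²)/(h + y) (T(h, y) = ((h² + h) + 6)/(h + y) = ((h + h²) + 6)/(h + y) = (6 + h + h²)/(h + y))
T(17, -70) - (-453 + 1901) = (6 + 17 + 17²)/(17 - 70) - (-453 + 1901) = (6 + 17 + 289)/(-53) - 1*1448 = -1/53*312 - 1448 = -312/53 - 1448 = -77056/53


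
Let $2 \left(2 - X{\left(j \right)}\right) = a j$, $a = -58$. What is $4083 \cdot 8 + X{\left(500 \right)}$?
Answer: $47166$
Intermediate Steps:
$X{\left(j \right)} = 2 + 29 j$ ($X{\left(j \right)} = 2 - \frac{\left(-58\right) j}{2} = 2 + 29 j$)
$4083 \cdot 8 + X{\left(500 \right)} = 4083 \cdot 8 + \left(2 + 29 \cdot 500\right) = 32664 + \left(2 + 14500\right) = 32664 + 14502 = 47166$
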